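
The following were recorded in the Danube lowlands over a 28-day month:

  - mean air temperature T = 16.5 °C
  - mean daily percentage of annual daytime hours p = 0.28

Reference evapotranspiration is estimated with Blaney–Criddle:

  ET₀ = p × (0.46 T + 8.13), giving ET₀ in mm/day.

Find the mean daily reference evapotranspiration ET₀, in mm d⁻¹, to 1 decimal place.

ET₀ = 0.28 × (0.46 × 16.5 + 8.13) = 0.28 × 15.720 = 4.4016 mm/d

4.4 mm d⁻¹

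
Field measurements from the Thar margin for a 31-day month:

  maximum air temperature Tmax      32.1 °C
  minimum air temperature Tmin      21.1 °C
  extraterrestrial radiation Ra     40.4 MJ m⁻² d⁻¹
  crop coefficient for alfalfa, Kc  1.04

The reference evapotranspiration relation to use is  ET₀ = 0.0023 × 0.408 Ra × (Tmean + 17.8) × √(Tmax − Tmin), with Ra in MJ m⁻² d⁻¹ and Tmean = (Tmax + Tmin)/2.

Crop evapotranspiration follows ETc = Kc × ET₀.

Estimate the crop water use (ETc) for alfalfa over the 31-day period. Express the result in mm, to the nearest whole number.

180 mm

Tmean = (32.1 + 21.1)/2 = 26.60 °C
0.408 Ra = 0.408 × 40.4 = 16.4832 mm/d equivalent
ET₀ = 0.0023 × 16.4832 × (26.60 + 17.8) × √11.0 = 0.0023 × 16.4832 × 44.40 × 3.3166 = 5.5827 mm/d
ETc = Kc × ET₀ = 1.04 × 5.5827 = 5.8060 mm/d
Over 31 days: 5.8060 × 31 = 179.986 mm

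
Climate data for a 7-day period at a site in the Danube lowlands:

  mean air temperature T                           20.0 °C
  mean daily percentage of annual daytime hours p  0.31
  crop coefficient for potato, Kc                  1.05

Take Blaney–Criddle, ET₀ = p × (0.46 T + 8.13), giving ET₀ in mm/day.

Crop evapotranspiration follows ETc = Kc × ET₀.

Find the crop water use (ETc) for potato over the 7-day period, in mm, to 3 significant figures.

39.5 mm

ET₀ = 0.31 × (0.46 × 20.0 + 8.13) = 0.31 × 17.330 = 5.3723 mm/d
ETc = Kc × ET₀ = 1.05 × 5.3723 = 5.6409 mm/d
Over 7 days: 5.6409 × 7 = 39.486 mm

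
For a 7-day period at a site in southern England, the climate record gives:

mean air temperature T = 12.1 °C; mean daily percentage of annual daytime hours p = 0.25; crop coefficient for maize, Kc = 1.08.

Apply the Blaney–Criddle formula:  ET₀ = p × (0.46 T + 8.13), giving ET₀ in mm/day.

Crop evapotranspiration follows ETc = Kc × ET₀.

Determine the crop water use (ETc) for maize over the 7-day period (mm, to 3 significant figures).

25.9 mm

ET₀ = 0.25 × (0.46 × 12.1 + 8.13) = 0.25 × 13.696 = 3.4240 mm/d
ETc = Kc × ET₀ = 1.08 × 3.4240 = 3.6979 mm/d
Over 7 days: 3.6979 × 7 = 25.885 mm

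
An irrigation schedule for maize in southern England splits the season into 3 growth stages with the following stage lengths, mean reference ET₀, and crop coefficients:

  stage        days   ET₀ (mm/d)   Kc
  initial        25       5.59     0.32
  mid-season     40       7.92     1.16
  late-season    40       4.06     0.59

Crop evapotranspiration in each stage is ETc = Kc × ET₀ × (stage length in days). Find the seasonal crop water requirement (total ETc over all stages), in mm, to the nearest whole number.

508 mm

initial: 0.32 × 5.59 × 25 = 44.72 mm
mid-season: 1.16 × 7.92 × 40 = 367.49 mm
late-season: 0.59 × 4.06 × 40 = 95.82 mm
Seasonal total = 508.03 mm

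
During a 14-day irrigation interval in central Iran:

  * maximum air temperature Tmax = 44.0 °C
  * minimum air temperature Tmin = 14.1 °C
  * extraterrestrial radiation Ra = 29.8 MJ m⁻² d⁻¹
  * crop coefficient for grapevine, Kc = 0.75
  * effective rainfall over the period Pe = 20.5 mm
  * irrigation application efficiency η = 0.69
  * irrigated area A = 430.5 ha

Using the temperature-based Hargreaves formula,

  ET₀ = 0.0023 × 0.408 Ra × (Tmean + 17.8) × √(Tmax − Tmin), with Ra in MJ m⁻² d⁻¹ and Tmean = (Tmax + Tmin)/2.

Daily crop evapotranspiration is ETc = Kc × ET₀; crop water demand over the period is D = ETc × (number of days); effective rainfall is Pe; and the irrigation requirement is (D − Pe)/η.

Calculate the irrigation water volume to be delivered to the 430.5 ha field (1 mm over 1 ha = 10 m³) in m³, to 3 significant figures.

341000 m³

Tmean = (44.0 + 14.1)/2 = 29.05 °C
0.408 Ra = 0.408 × 29.8 = 12.1584 mm/d equivalent
ET₀ = 0.0023 × 12.1584 × (29.05 + 17.8) × √29.9 = 0.0023 × 12.1584 × 46.85 × 5.4681 = 7.1639 mm/d
ETc = Kc × ET₀ = 0.75 × 7.1639 = 5.3729 mm/d
Crop demand D = ETc × 14 d = 5.3729 × 14 = 75.221 mm
D − Pe = 75.221 − 20.5 = 54.721 mm
Gross irrigation = 54.721 / 0.69 = 79.306 mm
Volume = 79.306 mm × 430.5 ha × 10 = 341412.3 m³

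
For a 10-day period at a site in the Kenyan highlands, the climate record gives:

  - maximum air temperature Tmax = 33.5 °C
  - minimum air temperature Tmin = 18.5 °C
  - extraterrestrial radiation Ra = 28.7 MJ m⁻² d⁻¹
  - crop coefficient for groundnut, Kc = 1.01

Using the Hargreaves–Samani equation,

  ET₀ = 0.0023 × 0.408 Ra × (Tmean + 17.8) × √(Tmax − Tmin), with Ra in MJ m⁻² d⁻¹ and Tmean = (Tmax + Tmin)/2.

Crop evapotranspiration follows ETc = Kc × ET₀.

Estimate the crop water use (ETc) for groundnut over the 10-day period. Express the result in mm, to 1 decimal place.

46.1 mm

Tmean = (33.5 + 18.5)/2 = 26.00 °C
0.408 Ra = 0.408 × 28.7 = 11.7096 mm/d equivalent
ET₀ = 0.0023 × 11.7096 × (26.00 + 17.8) × √15.0 = 0.0023 × 11.7096 × 43.80 × 3.8730 = 4.5687 mm/d
ETc = Kc × ET₀ = 1.01 × 4.5687 = 4.6144 mm/d
Over 10 days: 4.6144 × 10 = 46.144 mm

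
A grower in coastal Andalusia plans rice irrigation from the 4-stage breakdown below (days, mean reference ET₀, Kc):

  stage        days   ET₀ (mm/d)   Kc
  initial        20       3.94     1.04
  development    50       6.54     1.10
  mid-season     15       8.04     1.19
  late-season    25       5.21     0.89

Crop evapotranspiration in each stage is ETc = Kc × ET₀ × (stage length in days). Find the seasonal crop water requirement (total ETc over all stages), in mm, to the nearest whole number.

initial: 1.04 × 3.94 × 20 = 81.95 mm
development: 1.10 × 6.54 × 50 = 359.70 mm
mid-season: 1.19 × 8.04 × 15 = 143.51 mm
late-season: 0.89 × 5.21 × 25 = 115.92 mm
Seasonal total = 701.08 mm

701 mm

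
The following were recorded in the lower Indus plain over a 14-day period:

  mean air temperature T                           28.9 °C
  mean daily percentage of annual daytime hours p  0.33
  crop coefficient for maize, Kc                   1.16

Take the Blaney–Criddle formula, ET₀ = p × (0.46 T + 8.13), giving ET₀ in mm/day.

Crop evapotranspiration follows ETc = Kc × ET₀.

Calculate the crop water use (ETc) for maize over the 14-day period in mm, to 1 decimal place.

114.8 mm

ET₀ = 0.33 × (0.46 × 28.9 + 8.13) = 0.33 × 21.424 = 7.0699 mm/d
ETc = Kc × ET₀ = 1.16 × 7.0699 = 8.2011 mm/d
Over 14 days: 8.2011 × 14 = 114.815 mm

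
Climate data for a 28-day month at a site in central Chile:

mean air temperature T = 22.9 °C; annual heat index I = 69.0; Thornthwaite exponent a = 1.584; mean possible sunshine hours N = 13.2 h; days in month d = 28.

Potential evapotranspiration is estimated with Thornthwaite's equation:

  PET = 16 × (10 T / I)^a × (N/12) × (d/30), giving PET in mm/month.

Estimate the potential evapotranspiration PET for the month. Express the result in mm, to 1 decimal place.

109.8 mm

10T/I = 10 × 22.9 / 69.0 = 3.3188
(10T/I)^a = 3.3188^1.584 = 6.6870
Uncorrected PET = 16 × 6.6870 = 106.992 mm
Correction = (N/12)(d/30) = (13.2/12)(28/30) = 1.0267
PET = 106.992 × 1.0267 = 109.849 mm/month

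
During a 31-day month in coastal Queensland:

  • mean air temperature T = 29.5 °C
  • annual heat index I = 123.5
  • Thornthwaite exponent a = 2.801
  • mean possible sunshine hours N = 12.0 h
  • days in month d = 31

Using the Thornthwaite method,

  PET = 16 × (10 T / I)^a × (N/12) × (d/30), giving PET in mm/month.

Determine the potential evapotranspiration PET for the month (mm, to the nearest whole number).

189 mm

10T/I = 10 × 29.5 / 123.5 = 2.3887
(10T/I)^a = 2.3887^2.801 = 11.4612
Uncorrected PET = 16 × 11.4612 = 183.379 mm
Correction = (N/12)(d/30) = (12.0/12)(31/30) = 1.0333
PET = 183.379 × 1.0333 = 189.486 mm/month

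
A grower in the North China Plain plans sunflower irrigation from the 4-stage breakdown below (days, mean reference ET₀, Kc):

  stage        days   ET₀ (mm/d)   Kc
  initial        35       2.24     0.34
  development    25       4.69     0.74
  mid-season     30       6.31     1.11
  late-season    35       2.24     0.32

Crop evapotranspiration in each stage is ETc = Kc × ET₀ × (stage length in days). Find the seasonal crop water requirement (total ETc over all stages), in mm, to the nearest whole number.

349 mm

initial: 0.34 × 2.24 × 35 = 26.66 mm
development: 0.74 × 4.69 × 25 = 86.77 mm
mid-season: 1.11 × 6.31 × 30 = 210.12 mm
late-season: 0.32 × 2.24 × 35 = 25.09 mm
Seasonal total = 348.64 mm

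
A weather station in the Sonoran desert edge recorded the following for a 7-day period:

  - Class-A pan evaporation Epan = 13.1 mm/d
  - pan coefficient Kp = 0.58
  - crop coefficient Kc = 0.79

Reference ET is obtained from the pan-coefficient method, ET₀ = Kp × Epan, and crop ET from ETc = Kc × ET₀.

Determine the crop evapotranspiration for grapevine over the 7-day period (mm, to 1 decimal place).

42.0 mm

ET₀ = 0.58 × 13.1 = 7.5980 mm/d
ETc = Kc × ET₀ = 0.79 × 7.5980 = 6.0024 mm/d
Over 7 days: 6.0024 × 7 = 42.017 mm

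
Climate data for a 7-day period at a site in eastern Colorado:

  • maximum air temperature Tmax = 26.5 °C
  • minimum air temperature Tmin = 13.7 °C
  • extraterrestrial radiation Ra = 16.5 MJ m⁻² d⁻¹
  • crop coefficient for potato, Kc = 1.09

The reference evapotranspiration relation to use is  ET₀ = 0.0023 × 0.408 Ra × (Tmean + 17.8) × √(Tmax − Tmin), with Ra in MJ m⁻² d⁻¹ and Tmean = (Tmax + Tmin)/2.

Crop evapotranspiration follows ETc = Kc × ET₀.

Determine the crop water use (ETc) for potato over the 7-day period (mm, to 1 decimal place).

16.0 mm

Tmean = (26.5 + 13.7)/2 = 20.10 °C
0.408 Ra = 0.408 × 16.5 = 6.7320 mm/d equivalent
ET₀ = 0.0023 × 6.7320 × (20.10 + 17.8) × √12.8 = 0.0023 × 6.7320 × 37.90 × 3.5777 = 2.0995 mm/d
ETc = Kc × ET₀ = 1.09 × 2.0995 = 2.2885 mm/d
Over 7 days: 2.2885 × 7 = 16.020 mm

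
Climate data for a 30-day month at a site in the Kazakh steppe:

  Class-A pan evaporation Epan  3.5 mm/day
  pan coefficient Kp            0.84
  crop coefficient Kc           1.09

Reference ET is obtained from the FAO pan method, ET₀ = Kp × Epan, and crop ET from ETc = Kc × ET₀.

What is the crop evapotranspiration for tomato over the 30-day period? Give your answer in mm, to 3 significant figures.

96.1 mm

ET₀ = 0.84 × 3.5 = 2.9400 mm/d
ETc = Kc × ET₀ = 1.09 × 2.9400 = 3.2046 mm/d
Over 30 days: 3.2046 × 30 = 96.138 mm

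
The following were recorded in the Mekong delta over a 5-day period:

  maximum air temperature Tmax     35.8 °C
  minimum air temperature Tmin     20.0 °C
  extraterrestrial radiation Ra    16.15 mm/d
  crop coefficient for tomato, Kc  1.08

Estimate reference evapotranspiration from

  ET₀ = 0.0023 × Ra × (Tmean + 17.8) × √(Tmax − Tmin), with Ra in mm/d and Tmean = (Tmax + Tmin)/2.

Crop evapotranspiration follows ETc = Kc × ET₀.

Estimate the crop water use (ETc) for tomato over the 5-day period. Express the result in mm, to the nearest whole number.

36 mm

Tmean = (35.8 + 20.0)/2 = 27.90 °C
ET₀ = 0.0023 × 16.15 × (27.90 + 17.8) × √15.8 = 0.0023 × 16.15 × 45.70 × 3.9749 = 6.7475 mm/d
ETc = Kc × ET₀ = 1.08 × 6.7475 = 7.2873 mm/d
Over 5 days: 7.2873 × 5 = 36.437 mm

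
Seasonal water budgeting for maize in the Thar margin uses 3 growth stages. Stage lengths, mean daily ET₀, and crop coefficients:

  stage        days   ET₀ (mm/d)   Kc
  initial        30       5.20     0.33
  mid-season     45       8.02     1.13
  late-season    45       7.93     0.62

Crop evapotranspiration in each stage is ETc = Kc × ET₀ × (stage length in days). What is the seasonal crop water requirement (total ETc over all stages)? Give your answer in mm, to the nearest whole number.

initial: 0.33 × 5.20 × 30 = 51.48 mm
mid-season: 1.13 × 8.02 × 45 = 407.82 mm
late-season: 0.62 × 7.93 × 45 = 221.25 mm
Seasonal total = 680.55 mm

681 mm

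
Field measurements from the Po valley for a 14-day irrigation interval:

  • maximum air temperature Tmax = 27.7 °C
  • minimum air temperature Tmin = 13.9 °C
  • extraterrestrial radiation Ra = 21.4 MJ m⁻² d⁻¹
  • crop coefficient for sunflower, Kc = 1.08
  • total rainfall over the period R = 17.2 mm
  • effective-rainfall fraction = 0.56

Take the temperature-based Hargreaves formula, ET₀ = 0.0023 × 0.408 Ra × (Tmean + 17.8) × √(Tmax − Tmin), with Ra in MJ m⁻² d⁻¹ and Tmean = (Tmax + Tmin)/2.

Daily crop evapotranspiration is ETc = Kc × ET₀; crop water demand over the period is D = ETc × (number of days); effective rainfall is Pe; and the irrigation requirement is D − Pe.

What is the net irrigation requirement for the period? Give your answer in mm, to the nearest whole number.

Tmean = (27.7 + 13.9)/2 = 20.80 °C
0.408 Ra = 0.408 × 21.4 = 8.7312 mm/d equivalent
ET₀ = 0.0023 × 8.7312 × (20.80 + 17.8) × √13.8 = 0.0023 × 8.7312 × 38.60 × 3.7148 = 2.8795 mm/d
ETc = Kc × ET₀ = 1.08 × 2.8795 = 3.1099 mm/d
Crop demand D = ETc × 14 d = 3.1099 × 14 = 43.539 mm
Pe = 0.56 × 17.2 = 9.632 mm
D − Pe = 43.539 − 9.632 = 33.907 mm

34 mm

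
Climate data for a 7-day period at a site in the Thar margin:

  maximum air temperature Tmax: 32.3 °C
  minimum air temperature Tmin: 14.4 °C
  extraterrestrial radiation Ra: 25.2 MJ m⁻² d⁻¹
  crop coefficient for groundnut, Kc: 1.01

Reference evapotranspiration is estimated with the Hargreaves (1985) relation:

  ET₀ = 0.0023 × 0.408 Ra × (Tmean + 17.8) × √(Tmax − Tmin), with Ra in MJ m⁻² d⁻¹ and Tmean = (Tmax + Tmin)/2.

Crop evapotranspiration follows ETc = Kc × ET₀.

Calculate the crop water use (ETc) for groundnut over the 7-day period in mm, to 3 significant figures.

Tmean = (32.3 + 14.4)/2 = 23.35 °C
0.408 Ra = 0.408 × 25.2 = 10.2816 mm/d equivalent
ET₀ = 0.0023 × 10.2816 × (23.35 + 17.8) × √17.9 = 0.0023 × 10.2816 × 41.15 × 4.2308 = 4.1170 mm/d
ETc = Kc × ET₀ = 1.01 × 4.1170 = 4.1582 mm/d
Over 7 days: 4.1582 × 7 = 29.107 mm

29.1 mm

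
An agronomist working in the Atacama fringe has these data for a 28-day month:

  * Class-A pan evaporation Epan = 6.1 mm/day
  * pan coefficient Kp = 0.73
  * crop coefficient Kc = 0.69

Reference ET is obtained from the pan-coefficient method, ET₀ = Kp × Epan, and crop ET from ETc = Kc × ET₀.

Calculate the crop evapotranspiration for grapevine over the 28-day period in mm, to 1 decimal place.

ET₀ = 0.73 × 6.1 = 4.4530 mm/d
ETc = Kc × ET₀ = 0.69 × 4.4530 = 3.0726 mm/d
Over 28 days: 3.0726 × 28 = 86.033 mm

86.0 mm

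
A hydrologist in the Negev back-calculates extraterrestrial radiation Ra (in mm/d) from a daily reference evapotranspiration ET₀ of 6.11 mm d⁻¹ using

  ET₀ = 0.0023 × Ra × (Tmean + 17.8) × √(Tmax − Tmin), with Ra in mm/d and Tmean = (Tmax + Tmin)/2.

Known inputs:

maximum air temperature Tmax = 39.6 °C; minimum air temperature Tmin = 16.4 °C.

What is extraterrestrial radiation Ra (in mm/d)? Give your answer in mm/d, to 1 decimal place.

Tmean = 28.00 °C; √ΔT = 4.8166
Ra = ET₀ / [0.0023 × (Tmean+17.8) × √ΔT] = 6.11 / (0.0023 × 45.80 × 4.8166) = 12.042 mm/d

12.0 mm/d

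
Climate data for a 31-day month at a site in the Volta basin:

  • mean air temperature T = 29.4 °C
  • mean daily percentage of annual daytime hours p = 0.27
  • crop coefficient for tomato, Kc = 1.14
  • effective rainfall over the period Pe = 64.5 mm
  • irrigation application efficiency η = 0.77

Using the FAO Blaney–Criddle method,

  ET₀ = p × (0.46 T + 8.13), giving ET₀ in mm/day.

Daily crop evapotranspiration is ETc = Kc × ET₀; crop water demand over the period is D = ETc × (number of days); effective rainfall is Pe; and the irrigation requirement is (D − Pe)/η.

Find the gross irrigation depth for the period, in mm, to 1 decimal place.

ET₀ = 0.27 × (0.46 × 29.4 + 8.13) = 0.27 × 21.654 = 5.8466 mm/d
ETc = Kc × ET₀ = 1.14 × 5.8466 = 6.6651 mm/d
Crop demand D = ETc × 31 d = 6.6651 × 31 = 206.618 mm
D − Pe = 206.618 − 64.5 = 142.118 mm
Gross irrigation = 142.118 / 0.77 = 184.569 mm

184.6 mm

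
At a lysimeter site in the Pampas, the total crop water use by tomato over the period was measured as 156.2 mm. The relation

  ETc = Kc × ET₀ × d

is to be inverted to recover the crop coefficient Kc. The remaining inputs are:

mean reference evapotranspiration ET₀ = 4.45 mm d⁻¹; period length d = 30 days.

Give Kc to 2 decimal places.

ETc = Kc × ET₀ × d  ⇒  Kc = ETc / (ET₀ × d)
Kc = 156.2 / (4.45 × 30) = 156.2 / 133.50 = 1.1700

1.17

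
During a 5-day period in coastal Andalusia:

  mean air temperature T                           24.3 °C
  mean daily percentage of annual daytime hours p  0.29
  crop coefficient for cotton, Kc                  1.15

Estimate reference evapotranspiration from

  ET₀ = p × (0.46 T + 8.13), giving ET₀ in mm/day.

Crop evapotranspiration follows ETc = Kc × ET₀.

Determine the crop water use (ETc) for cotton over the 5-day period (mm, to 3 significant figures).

ET₀ = 0.29 × (0.46 × 24.3 + 8.13) = 0.29 × 19.308 = 5.5993 mm/d
ETc = Kc × ET₀ = 1.15 × 5.5993 = 6.4392 mm/d
Over 5 days: 6.4392 × 5 = 32.196 mm

32.2 mm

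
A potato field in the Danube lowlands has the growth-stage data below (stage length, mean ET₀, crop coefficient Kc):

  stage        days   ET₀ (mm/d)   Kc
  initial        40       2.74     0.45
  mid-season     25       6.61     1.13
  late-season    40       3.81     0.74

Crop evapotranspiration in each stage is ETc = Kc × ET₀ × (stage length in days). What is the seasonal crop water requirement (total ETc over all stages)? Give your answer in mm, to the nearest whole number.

349 mm

initial: 0.45 × 2.74 × 40 = 49.32 mm
mid-season: 1.13 × 6.61 × 25 = 186.73 mm
late-season: 0.74 × 3.81 × 40 = 112.78 mm
Seasonal total = 348.83 mm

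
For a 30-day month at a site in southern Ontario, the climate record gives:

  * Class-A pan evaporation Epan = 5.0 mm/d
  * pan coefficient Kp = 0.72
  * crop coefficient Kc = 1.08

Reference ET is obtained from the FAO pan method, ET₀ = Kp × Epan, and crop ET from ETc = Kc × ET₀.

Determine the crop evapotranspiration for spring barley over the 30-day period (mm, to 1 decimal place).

ET₀ = 0.72 × 5.0 = 3.6000 mm/d
ETc = Kc × ET₀ = 1.08 × 3.6000 = 3.8880 mm/d
Over 30 days: 3.8880 × 30 = 116.640 mm

116.6 mm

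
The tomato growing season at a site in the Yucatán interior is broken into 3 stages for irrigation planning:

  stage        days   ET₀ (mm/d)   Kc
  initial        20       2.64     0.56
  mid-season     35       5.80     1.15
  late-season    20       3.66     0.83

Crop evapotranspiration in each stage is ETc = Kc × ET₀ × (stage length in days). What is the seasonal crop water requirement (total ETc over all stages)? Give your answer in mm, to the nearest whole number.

324 mm

initial: 0.56 × 2.64 × 20 = 29.57 mm
mid-season: 1.15 × 5.80 × 35 = 233.45 mm
late-season: 0.83 × 3.66 × 20 = 60.76 mm
Seasonal total = 323.78 mm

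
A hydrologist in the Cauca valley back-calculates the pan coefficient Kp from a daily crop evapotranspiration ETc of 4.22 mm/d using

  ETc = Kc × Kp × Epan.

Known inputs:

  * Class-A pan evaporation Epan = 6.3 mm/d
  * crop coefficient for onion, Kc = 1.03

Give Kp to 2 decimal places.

ETc = Kc × Kp × Epan  ⇒  Kp = ETc / (Kc × Epan)
Kp = 4.22 / (1.03 × 6.3) = 4.22 / 6.489 = 0.6503

0.65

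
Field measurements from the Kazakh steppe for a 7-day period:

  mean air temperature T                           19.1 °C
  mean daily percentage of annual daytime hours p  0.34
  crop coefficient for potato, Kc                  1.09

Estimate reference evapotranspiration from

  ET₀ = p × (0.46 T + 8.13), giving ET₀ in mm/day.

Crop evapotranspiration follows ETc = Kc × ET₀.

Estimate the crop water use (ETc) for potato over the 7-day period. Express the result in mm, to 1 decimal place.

43.9 mm

ET₀ = 0.34 × (0.46 × 19.1 + 8.13) = 0.34 × 16.916 = 5.7514 mm/d
ETc = Kc × ET₀ = 1.09 × 5.7514 = 6.2690 mm/d
Over 7 days: 6.2690 × 7 = 43.883 mm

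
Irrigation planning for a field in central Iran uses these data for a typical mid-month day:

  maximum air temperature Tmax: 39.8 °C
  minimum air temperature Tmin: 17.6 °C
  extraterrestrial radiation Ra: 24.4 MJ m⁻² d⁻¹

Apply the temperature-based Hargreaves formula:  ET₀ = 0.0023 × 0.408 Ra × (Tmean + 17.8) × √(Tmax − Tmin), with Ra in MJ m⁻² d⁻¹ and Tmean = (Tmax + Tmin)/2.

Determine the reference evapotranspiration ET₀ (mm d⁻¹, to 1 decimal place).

Tmean = (39.8 + 17.6)/2 = 28.70 °C
0.408 Ra = 0.408 × 24.4 = 9.9552 mm/d equivalent
ET₀ = 0.0023 × 9.9552 × (28.70 + 17.8) × √22.2 = 0.0023 × 9.9552 × 46.50 × 4.7117 = 5.0166 mm/d

5.0 mm d⁻¹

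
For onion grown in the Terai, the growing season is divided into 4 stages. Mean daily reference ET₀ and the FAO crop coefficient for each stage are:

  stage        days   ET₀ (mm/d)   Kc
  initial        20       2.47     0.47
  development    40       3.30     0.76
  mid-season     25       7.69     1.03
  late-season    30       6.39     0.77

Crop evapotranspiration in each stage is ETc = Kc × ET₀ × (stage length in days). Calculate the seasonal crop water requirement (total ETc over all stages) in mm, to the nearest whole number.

initial: 0.47 × 2.47 × 20 = 23.22 mm
development: 0.76 × 3.30 × 40 = 100.32 mm
mid-season: 1.03 × 7.69 × 25 = 198.02 mm
late-season: 0.77 × 6.39 × 30 = 147.61 mm
Seasonal total = 469.17 mm

469 mm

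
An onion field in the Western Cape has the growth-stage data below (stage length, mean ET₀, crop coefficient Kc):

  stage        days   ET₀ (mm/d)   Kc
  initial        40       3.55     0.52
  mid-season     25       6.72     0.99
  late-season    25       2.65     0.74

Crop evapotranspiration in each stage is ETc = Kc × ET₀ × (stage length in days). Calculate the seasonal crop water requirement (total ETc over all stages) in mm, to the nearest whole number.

initial: 0.52 × 3.55 × 40 = 73.84 mm
mid-season: 0.99 × 6.72 × 25 = 166.32 mm
late-season: 0.74 × 2.65 × 25 = 49.03 mm
Seasonal total = 289.19 mm

289 mm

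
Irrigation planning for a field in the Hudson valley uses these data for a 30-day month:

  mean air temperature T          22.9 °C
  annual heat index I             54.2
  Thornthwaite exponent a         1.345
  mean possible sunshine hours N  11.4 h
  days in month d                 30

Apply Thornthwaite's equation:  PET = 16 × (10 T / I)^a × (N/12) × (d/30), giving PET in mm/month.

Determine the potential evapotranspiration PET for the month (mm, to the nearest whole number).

106 mm

10T/I = 10 × 22.9 / 54.2 = 4.2251
(10T/I)^a = 4.2251^1.345 = 6.9463
Uncorrected PET = 16 × 6.9463 = 111.141 mm
Correction = (N/12)(d/30) = (11.4/12)(30/30) = 0.9500
PET = 111.141 × 0.9500 = 105.584 mm/month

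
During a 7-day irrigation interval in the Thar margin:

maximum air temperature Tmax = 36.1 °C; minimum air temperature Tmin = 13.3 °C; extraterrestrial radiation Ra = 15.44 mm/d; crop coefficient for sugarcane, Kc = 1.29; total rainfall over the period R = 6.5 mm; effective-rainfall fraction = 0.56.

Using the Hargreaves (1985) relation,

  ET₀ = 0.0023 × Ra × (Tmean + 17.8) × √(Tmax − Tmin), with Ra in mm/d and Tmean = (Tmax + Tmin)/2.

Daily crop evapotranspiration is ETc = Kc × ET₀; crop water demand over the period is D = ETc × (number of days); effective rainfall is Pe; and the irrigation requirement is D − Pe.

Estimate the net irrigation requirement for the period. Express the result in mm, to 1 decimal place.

61.4 mm

Tmean = (36.1 + 13.3)/2 = 24.70 °C
ET₀ = 0.0023 × 15.44 × (24.70 + 17.8) × √22.8 = 0.0023 × 15.44 × 42.50 × 4.7749 = 7.2066 mm/d
ETc = Kc × ET₀ = 1.29 × 7.2066 = 9.2965 mm/d
Crop demand D = ETc × 7 d = 9.2965 × 7 = 65.076 mm
Pe = 0.56 × 6.5 = 3.640 mm
D − Pe = 65.076 − 3.640 = 61.436 mm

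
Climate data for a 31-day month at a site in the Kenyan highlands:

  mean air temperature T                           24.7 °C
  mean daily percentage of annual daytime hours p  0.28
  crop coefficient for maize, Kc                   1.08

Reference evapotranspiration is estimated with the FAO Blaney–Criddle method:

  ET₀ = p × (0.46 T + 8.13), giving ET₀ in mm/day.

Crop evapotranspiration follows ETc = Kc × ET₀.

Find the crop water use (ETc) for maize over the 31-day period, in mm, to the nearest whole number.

ET₀ = 0.28 × (0.46 × 24.7 + 8.13) = 0.28 × 19.492 = 5.4578 mm/d
ETc = Kc × ET₀ = 1.08 × 5.4578 = 5.8944 mm/d
Over 31 days: 5.8944 × 31 = 182.726 mm

183 mm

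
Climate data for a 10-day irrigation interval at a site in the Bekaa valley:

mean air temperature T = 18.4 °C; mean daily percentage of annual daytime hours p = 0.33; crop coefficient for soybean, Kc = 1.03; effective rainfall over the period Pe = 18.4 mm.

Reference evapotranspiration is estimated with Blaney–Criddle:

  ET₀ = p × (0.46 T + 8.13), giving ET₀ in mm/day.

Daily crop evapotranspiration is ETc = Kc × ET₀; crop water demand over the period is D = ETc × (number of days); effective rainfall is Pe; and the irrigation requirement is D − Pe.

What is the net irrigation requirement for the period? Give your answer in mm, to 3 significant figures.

38.0 mm

ET₀ = 0.33 × (0.46 × 18.4 + 8.13) = 0.33 × 16.594 = 5.4760 mm/d
ETc = Kc × ET₀ = 1.03 × 5.4760 = 5.6403 mm/d
Crop demand D = ETc × 10 d = 5.6403 × 10 = 56.403 mm
D − Pe = 56.403 − 18.4 = 38.003 mm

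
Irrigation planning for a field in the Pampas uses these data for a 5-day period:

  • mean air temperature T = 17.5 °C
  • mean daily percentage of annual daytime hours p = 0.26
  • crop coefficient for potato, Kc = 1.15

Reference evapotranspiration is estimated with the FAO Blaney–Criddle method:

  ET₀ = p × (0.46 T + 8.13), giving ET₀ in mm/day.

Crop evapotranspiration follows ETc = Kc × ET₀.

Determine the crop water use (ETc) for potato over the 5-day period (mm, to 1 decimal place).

ET₀ = 0.26 × (0.46 × 17.5 + 8.13) = 0.26 × 16.180 = 4.2068 mm/d
ETc = Kc × ET₀ = 1.15 × 4.2068 = 4.8378 mm/d
Over 5 days: 4.8378 × 5 = 24.189 mm

24.2 mm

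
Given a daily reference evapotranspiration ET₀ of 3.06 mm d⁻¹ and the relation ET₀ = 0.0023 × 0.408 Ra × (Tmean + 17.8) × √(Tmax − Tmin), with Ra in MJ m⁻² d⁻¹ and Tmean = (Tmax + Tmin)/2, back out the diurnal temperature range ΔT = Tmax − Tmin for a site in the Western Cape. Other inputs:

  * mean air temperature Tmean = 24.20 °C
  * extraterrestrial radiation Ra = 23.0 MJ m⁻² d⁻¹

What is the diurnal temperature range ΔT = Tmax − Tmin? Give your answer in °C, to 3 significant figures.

√ΔT = ET₀ / [0.0023 × 0.408 × Ra × (Tmean+17.8)] = 3.06 / (0.0023 × 9.3840 × 42.00) = 3.3756
ΔT = 3.3756² = 11.395 °C

11.4 °C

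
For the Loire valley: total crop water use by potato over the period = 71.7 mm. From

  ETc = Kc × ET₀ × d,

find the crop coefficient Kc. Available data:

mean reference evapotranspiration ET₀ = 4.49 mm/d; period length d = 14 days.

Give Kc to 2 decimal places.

1.14

ETc = Kc × ET₀ × d  ⇒  Kc = ETc / (ET₀ × d)
Kc = 71.7 / (4.49 × 14) = 71.7 / 62.86 = 1.1406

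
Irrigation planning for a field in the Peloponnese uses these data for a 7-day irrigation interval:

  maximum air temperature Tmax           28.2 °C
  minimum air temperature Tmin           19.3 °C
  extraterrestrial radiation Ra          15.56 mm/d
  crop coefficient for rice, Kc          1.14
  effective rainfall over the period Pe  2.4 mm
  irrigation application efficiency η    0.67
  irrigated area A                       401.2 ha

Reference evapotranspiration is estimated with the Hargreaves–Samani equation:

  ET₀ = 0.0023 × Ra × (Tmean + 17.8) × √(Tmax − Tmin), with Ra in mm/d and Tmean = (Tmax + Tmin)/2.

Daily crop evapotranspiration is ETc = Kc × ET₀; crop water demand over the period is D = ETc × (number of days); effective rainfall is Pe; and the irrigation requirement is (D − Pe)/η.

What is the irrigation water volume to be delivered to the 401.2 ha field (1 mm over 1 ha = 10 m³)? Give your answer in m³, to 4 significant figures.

Tmean = (28.2 + 19.3)/2 = 23.75 °C
ET₀ = 0.0023 × 15.56 × (23.75 + 17.8) × √8.9 = 0.0023 × 15.56 × 41.55 × 2.9833 = 4.4361 mm/d
ETc = Kc × ET₀ = 1.14 × 4.4361 = 5.0572 mm/d
Crop demand D = ETc × 7 d = 5.0572 × 7 = 35.400 mm
D − Pe = 35.400 − 2.4 = 33.000 mm
Gross irrigation = 33.000 / 0.67 = 49.254 mm
Volume = 49.254 mm × 401.2 ha × 10 = 197607.0 m³

197600 m³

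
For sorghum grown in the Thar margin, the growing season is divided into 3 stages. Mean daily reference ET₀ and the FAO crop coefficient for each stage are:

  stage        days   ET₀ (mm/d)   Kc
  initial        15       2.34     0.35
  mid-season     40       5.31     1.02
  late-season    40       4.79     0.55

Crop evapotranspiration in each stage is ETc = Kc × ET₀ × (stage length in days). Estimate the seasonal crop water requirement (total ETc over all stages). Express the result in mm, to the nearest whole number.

334 mm

initial: 0.35 × 2.34 × 15 = 12.29 mm
mid-season: 1.02 × 5.31 × 40 = 216.65 mm
late-season: 0.55 × 4.79 × 40 = 105.38 mm
Seasonal total = 334.32 mm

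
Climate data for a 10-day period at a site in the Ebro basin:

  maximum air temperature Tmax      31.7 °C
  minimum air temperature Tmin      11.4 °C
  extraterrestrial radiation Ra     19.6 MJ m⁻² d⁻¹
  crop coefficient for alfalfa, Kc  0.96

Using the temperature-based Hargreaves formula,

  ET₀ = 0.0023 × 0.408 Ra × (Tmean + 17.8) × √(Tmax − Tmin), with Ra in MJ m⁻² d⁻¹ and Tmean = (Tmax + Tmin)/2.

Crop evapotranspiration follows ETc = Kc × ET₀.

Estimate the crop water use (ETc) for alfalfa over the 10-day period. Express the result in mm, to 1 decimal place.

31.3 mm

Tmean = (31.7 + 11.4)/2 = 21.55 °C
0.408 Ra = 0.408 × 19.6 = 7.9968 mm/d equivalent
ET₀ = 0.0023 × 7.9968 × (21.55 + 17.8) × √20.3 = 0.0023 × 7.9968 × 39.35 × 4.5056 = 3.2609 mm/d
ETc = Kc × ET₀ = 0.96 × 3.2609 = 3.1305 mm/d
Over 10 days: 3.1305 × 10 = 31.305 mm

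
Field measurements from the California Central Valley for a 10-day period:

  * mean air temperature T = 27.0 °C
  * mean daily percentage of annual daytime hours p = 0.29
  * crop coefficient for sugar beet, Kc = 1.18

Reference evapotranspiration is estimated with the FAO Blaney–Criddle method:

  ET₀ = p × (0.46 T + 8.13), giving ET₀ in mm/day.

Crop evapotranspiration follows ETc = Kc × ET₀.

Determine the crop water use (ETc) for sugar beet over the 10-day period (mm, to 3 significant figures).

70.3 mm

ET₀ = 0.29 × (0.46 × 27.0 + 8.13) = 0.29 × 20.550 = 5.9595 mm/d
ETc = Kc × ET₀ = 1.18 × 5.9595 = 7.0322 mm/d
Over 10 days: 7.0322 × 10 = 70.322 mm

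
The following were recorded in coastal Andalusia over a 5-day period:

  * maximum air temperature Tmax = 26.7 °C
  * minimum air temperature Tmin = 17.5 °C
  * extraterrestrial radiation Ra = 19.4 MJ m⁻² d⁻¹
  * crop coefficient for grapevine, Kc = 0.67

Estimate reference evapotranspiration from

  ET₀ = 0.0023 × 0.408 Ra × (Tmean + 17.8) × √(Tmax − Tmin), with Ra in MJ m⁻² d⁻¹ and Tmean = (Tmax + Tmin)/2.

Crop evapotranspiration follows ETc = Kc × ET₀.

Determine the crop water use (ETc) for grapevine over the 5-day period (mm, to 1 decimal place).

7.4 mm

Tmean = (26.7 + 17.5)/2 = 22.10 °C
0.408 Ra = 0.408 × 19.4 = 7.9152 mm/d equivalent
ET₀ = 0.0023 × 7.9152 × (22.10 + 17.8) × √9.2 = 0.0023 × 7.9152 × 39.90 × 3.0332 = 2.2032 mm/d
ETc = Kc × ET₀ = 0.67 × 2.2032 = 1.4761 mm/d
Over 5 days: 1.4761 × 5 = 7.381 mm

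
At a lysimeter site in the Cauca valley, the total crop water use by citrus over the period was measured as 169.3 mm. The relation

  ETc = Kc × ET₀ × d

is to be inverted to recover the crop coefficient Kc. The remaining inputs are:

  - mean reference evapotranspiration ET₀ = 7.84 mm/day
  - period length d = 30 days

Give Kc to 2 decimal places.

0.72

ETc = Kc × ET₀ × d  ⇒  Kc = ETc / (ET₀ × d)
Kc = 169.3 / (7.84 × 30) = 169.3 / 235.20 = 0.7198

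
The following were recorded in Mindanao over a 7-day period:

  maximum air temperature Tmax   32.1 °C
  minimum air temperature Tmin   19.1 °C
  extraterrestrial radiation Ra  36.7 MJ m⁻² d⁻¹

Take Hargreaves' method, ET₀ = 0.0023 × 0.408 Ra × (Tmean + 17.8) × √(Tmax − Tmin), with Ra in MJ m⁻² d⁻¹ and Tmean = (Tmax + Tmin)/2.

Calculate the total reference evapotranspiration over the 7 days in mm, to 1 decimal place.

Tmean = (32.1 + 19.1)/2 = 25.60 °C
0.408 Ra = 0.408 × 36.7 = 14.9736 mm/d equivalent
ET₀ = 0.0023 × 14.9736 × (25.60 + 17.8) × √13.0 = 0.0023 × 14.9736 × 43.40 × 3.6056 = 5.3892 mm/d
Over 7 days: 5.3892 × 7 = 37.724 mm

37.7 mm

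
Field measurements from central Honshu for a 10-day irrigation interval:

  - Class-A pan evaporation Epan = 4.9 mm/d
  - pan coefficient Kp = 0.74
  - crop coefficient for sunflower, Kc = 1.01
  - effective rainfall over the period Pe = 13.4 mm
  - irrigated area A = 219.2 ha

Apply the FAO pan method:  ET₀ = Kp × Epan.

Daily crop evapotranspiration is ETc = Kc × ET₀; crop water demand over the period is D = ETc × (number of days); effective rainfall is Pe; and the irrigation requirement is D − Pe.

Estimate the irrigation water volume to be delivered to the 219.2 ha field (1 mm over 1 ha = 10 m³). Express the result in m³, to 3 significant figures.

50900 m³

ET₀ = 0.74 × 4.9 = 3.6260 mm/d
ETc = Kc × ET₀ = 1.01 × 3.6260 = 3.6623 mm/d
Crop demand D = ETc × 10 d = 3.6623 × 10 = 36.623 mm
D − Pe = 36.623 − 13.4 = 23.223 mm
Volume = 23.223 mm × 219.2 ha × 10 = 50904.8 m³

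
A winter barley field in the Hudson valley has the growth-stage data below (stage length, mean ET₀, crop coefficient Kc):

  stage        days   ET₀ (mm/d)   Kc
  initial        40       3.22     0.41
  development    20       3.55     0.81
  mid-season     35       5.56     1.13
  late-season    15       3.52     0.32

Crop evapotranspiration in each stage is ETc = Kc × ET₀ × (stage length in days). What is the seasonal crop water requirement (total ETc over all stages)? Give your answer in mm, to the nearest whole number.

initial: 0.41 × 3.22 × 40 = 52.81 mm
development: 0.81 × 3.55 × 20 = 57.51 mm
mid-season: 1.13 × 5.56 × 35 = 219.90 mm
late-season: 0.32 × 3.52 × 15 = 16.90 mm
Seasonal total = 347.12 mm

347 mm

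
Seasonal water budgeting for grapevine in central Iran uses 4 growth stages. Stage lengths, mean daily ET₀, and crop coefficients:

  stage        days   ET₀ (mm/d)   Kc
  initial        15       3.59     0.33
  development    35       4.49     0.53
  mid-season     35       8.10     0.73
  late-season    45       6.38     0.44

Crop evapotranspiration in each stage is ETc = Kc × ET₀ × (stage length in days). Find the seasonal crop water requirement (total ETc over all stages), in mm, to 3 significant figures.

initial: 0.33 × 3.59 × 15 = 17.77 mm
development: 0.53 × 4.49 × 35 = 83.29 mm
mid-season: 0.73 × 8.10 × 35 = 206.96 mm
late-season: 0.44 × 6.38 × 45 = 126.32 mm
Seasonal total = 434.34 mm

434 mm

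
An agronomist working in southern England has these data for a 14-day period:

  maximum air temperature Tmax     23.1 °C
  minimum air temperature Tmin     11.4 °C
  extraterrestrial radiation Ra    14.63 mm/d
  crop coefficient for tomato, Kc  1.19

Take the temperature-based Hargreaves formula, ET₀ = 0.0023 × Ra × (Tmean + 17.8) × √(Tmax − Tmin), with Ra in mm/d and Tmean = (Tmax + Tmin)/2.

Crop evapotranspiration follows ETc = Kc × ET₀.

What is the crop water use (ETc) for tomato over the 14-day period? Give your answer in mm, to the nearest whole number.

Tmean = (23.1 + 11.4)/2 = 17.25 °C
ET₀ = 0.0023 × 14.63 × (17.25 + 17.8) × √11.7 = 0.0023 × 14.63 × 35.05 × 3.4205 = 4.0341 mm/d
ETc = Kc × ET₀ = 1.19 × 4.0341 = 4.8006 mm/d
Over 14 days: 4.8006 × 14 = 67.208 mm

67 mm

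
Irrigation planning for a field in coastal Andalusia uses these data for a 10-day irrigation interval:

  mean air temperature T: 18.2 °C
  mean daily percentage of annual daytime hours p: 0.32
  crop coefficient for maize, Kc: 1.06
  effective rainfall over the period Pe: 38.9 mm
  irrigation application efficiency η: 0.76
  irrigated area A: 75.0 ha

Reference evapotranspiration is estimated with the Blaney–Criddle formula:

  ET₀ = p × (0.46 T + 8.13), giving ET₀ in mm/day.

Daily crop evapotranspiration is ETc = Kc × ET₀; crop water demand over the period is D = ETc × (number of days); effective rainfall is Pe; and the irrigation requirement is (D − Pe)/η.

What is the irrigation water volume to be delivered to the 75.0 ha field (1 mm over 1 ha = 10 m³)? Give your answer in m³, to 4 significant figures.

ET₀ = 0.32 × (0.46 × 18.2 + 8.13) = 0.32 × 16.502 = 5.2806 mm/d
ETc = Kc × ET₀ = 1.06 × 5.2806 = 5.5974 mm/d
Crop demand D = ETc × 10 d = 5.5974 × 10 = 55.974 mm
D − Pe = 55.974 − 38.9 = 17.074 mm
Gross irrigation = 17.074 / 0.76 = 22.466 mm
Volume = 22.466 mm × 75.0 ha × 10 = 16849.5 m³

16850 m³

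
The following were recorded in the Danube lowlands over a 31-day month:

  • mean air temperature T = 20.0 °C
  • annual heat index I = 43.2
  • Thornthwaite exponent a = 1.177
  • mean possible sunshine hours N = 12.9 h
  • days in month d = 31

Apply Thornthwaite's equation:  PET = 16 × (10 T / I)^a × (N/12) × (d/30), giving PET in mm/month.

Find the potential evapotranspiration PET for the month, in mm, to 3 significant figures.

108 mm

10T/I = 10 × 20.0 / 43.2 = 4.6296
(10T/I)^a = 4.6296^1.177 = 6.0722
Uncorrected PET = 16 × 6.0722 = 97.155 mm
Correction = (N/12)(d/30) = (12.9/12)(31/30) = 1.1108
PET = 97.155 × 1.1108 = 107.920 mm/month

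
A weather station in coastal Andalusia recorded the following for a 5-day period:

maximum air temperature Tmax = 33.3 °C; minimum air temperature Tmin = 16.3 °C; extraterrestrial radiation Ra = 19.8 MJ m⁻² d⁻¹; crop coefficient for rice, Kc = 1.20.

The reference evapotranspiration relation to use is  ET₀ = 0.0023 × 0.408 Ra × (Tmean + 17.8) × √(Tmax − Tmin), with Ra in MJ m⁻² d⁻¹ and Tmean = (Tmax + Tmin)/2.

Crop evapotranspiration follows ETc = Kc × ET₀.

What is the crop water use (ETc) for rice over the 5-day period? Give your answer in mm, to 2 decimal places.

Tmean = (33.3 + 16.3)/2 = 24.80 °C
0.408 Ra = 0.408 × 19.8 = 8.0784 mm/d equivalent
ET₀ = 0.0023 × 8.0784 × (24.80 + 17.8) × √17.0 = 0.0023 × 8.0784 × 42.60 × 4.1231 = 3.2635 mm/d
ETc = Kc × ET₀ = 1.20 × 3.2635 = 3.9162 mm/d
Over 5 days: 3.9162 × 5 = 19.581 mm

19.58 mm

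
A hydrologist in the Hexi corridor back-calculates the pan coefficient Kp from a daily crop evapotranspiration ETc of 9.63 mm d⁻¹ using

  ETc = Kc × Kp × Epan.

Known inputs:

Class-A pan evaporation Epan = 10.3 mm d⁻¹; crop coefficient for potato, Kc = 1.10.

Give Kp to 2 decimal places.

ETc = Kc × Kp × Epan  ⇒  Kp = ETc / (Kc × Epan)
Kp = 9.63 / (1.10 × 10.3) = 9.63 / 11.330 = 0.8500

0.85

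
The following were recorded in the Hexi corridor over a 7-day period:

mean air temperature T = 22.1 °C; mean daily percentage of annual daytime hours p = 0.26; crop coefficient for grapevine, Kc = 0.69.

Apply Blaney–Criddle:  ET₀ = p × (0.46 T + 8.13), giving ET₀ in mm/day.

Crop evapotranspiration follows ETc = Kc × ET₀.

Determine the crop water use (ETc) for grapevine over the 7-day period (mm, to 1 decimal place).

23.0 mm

ET₀ = 0.26 × (0.46 × 22.1 + 8.13) = 0.26 × 18.296 = 4.7570 mm/d
ETc = Kc × ET₀ = 0.69 × 4.7570 = 3.2823 mm/d
Over 7 days: 3.2823 × 7 = 22.976 mm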